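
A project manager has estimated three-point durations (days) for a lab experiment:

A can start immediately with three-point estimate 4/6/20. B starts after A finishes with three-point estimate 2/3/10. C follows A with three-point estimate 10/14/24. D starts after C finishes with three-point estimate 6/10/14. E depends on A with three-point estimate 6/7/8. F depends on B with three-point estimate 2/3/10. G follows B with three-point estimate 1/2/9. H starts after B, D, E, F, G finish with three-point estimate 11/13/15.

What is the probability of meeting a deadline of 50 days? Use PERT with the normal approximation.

te_A = (4 + 4·6 + 20)/6 = 48/6 = 8; σ²_A = ((20−4)/6)² = 7.111
te_B = (2 + 4·3 + 10)/6 = 24/6 = 4; σ²_B = ((10−2)/6)² = 1.778
te_C = (10 + 4·14 + 24)/6 = 90/6 = 15; σ²_C = ((24−10)/6)² = 5.444
te_D = (6 + 4·10 + 14)/6 = 60/6 = 10; σ²_D = ((14−6)/6)² = 1.778
te_E = (6 + 4·7 + 8)/6 = 42/6 = 7; σ²_E = ((8−6)/6)² = 0.111
te_F = (2 + 4·3 + 10)/6 = 24/6 = 4; σ²_F = ((10−2)/6)² = 1.778
te_G = (1 + 4·2 + 9)/6 = 18/6 = 3; σ²_G = ((9−1)/6)² = 1.778
te_H = (11 + 4·13 + 15)/6 = 78/6 = 13; σ²_H = ((15−11)/6)² = 0.444

Forward pass:
ES_A = 0; EF_A = 8
ES_B = 8; EF_B = 8+4 = 12
ES_C = 8; EF_C = 8+15 = 23
ES_D = 23; EF_D = 23+10 = 33
ES_E = 8; EF_E = 8+7 = 15
ES_F = 12; EF_F = 12+4 = 16
ES_G = 12; EF_G = 12+3 = 15
ES_H = max(EF_B=12, EF_D=33, EF_E=15, EF_F=16, EF_G=15) = 33; EF_H = 33+13 = 46
Expected project duration μ = 46 days. Critical path: A → C → D → H.

Variance along critical path = 7.111 + 5.444 + 1.778 + 0.444 = 14.778; σ = √14.778 = 3.844 days.
Z = (50 − 46) / 3.844 = 1.041
P(T ≤ 50) = Φ(1.041) ≈ 0.851

0.851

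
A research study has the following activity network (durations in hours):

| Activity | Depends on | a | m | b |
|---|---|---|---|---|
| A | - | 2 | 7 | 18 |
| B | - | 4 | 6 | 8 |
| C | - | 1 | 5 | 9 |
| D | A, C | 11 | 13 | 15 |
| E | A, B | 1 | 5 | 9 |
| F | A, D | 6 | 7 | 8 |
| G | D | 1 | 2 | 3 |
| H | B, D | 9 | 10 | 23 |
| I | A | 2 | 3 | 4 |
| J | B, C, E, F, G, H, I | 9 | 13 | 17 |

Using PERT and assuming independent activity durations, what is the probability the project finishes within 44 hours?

te_A = (2 + 4·7 + 18)/6 = 48/6 = 8; σ²_A = ((18−2)/6)² = 7.111
te_B = (4 + 4·6 + 8)/6 = 36/6 = 6; σ²_B = ((8−4)/6)² = 0.444
te_C = (1 + 4·5 + 9)/6 = 30/6 = 5; σ²_C = ((9−1)/6)² = 1.778
te_D = (11 + 4·13 + 15)/6 = 78/6 = 13; σ²_D = ((15−11)/6)² = 0.444
te_E = (1 + 4·5 + 9)/6 = 30/6 = 5; σ²_E = ((9−1)/6)² = 1.778
te_F = (6 + 4·7 + 8)/6 = 42/6 = 7; σ²_F = ((8−6)/6)² = 0.111
te_G = (1 + 4·2 + 3)/6 = 12/6 = 2; σ²_G = ((3−1)/6)² = 0.111
te_H = (9 + 4·10 + 23)/6 = 72/6 = 12; σ²_H = ((23−9)/6)² = 5.444
te_I = (2 + 4·3 + 4)/6 = 18/6 = 3; σ²_I = ((4−2)/6)² = 0.111
te_J = (9 + 4·13 + 17)/6 = 78/6 = 13; σ²_J = ((17−9)/6)² = 1.778

Forward pass:
ES_A = 0; EF_A = 8
ES_B = 0; EF_B = 6
ES_C = 0; EF_C = 5
ES_D = max(EF_A=8, EF_C=5) = 8; EF_D = 8+13 = 21
ES_E = max(EF_A=8, EF_B=6) = 8; EF_E = 8+5 = 13
ES_F = max(EF_A=8, EF_D=21) = 21; EF_F = 21+7 = 28
ES_G = 21; EF_G = 21+2 = 23
ES_H = max(EF_B=6, EF_D=21) = 21; EF_H = 21+12 = 33
ES_I = 8; EF_I = 8+3 = 11
ES_J = max(EF_B=6, EF_C=5, EF_E=13, EF_F=28, EF_G=23, EF_H=33, EF_I=11) = 33; EF_J = 33+13 = 46
Expected project duration μ = 46 hours. Critical path: A → D → H → J.

Variance along critical path = 7.111 + 0.444 + 5.444 + 1.778 = 14.778; σ = √14.778 = 3.844 hours.
Z = (44 − 46) / 3.844 = -0.520
P(T ≤ 44) = Φ(-0.520) ≈ 0.301

0.301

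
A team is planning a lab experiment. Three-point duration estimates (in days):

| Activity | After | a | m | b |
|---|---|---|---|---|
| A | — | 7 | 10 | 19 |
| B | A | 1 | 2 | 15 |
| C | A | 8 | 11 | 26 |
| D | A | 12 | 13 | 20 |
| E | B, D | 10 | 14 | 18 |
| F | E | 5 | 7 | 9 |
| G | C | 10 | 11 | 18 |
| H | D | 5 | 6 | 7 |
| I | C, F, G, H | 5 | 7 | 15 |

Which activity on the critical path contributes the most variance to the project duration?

te_A = (7 + 4·10 + 19)/6 = 66/6 = 11; σ²_A = ((19−7)/6)² = 4.000
te_B = (1 + 4·2 + 15)/6 = 24/6 = 4; σ²_B = ((15−1)/6)² = 5.444
te_C = (8 + 4·11 + 26)/6 = 78/6 = 13; σ²_C = ((26−8)/6)² = 9.000
te_D = (12 + 4·13 + 20)/6 = 84/6 = 14; σ²_D = ((20−12)/6)² = 1.778
te_E = (10 + 4·14 + 18)/6 = 84/6 = 14; σ²_E = ((18−10)/6)² = 1.778
te_F = (5 + 4·7 + 9)/6 = 42/6 = 7; σ²_F = ((9−5)/6)² = 0.444
te_G = (10 + 4·11 + 18)/6 = 72/6 = 12; σ²_G = ((18−10)/6)² = 1.778
te_H = (5 + 4·6 + 7)/6 = 36/6 = 6; σ²_H = ((7−5)/6)² = 0.111
te_I = (5 + 4·7 + 15)/6 = 48/6 = 8; σ²_I = ((15−5)/6)² = 2.778

Forward pass:
ES_A = 0; EF_A = 11
ES_B = 11; EF_B = 11+4 = 15
ES_C = 11; EF_C = 11+13 = 24
ES_D = 11; EF_D = 11+14 = 25
ES_E = max(EF_B=15, EF_D=25) = 25; EF_E = 25+14 = 39
ES_F = 39; EF_F = 39+7 = 46
ES_G = 24; EF_G = 24+12 = 36
ES_H = 25; EF_H = 25+6 = 31
ES_I = max(EF_C=24, EF_F=46, EF_G=36, EF_H=31) = 46; EF_I = 46+8 = 54
Expected project duration μ = 54 days. Critical path: A → D → E → F → I.

Variances on critical path: σ²_A=4.000, σ²_D=1.778, σ²_E=1.778, σ²_F=0.444, σ²_I=2.778.
Largest is σ²_A = 4.000.

A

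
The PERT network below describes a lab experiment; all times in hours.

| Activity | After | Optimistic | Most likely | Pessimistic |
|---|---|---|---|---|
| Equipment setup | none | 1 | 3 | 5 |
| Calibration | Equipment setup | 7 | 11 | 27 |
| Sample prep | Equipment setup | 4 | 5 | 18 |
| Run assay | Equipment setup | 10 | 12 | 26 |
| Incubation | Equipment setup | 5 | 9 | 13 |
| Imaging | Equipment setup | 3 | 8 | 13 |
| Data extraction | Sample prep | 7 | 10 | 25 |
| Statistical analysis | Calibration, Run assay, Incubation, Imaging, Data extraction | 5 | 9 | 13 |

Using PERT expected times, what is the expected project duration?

31 hours

te_Equipment setup = (1 + 4·3 + 5)/6 = 18/6 = 3
te_Calibration = (7 + 4·11 + 27)/6 = 78/6 = 13
te_Sample prep = (4 + 4·5 + 18)/6 = 42/6 = 7
te_Run assay = (10 + 4·12 + 26)/6 = 84/6 = 14
te_Incubation = (5 + 4·9 + 13)/6 = 54/6 = 9
te_Imaging = (3 + 4·8 + 13)/6 = 48/6 = 8
te_Data extraction = (7 + 4·10 + 25)/6 = 72/6 = 12
te_Statistical analysis = (5 + 4·9 + 13)/6 = 54/6 = 9

Forward pass:
ES_Equipment setup = 0; EF_Equipment setup = 3
ES_Calibration = 3; EF_Calibration = 3+13 = 16
ES_Sample prep = 3; EF_Sample prep = 3+7 = 10
ES_Run assay = 3; EF_Run assay = 3+14 = 17
ES_Incubation = 3; EF_Incubation = 3+9 = 12
ES_Imaging = 3; EF_Imaging = 3+8 = 11
ES_Data extraction = 10; EF_Data extraction = 10+12 = 22
ES_Statistical analysis = max(EF_Calibration=16, EF_Run assay=17, EF_Incubation=12, EF_Imaging=11, EF_Data extraction=22) = 22; EF_Statistical analysis = 22+9 = 31
Expected project duration μ = 31 hours. Critical path: Equipment setup → Sample prep → Data extraction → Statistical analysis.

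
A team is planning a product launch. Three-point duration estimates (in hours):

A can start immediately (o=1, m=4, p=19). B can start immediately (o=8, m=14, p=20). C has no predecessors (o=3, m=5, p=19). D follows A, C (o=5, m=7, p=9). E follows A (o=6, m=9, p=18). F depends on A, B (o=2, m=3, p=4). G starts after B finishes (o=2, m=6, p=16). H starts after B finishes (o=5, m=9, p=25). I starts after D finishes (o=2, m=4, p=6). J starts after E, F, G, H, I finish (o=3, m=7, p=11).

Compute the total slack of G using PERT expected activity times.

4 hours

te_A = (1 + 4·4 + 19)/6 = 36/6 = 6
te_B = (8 + 4·14 + 20)/6 = 84/6 = 14
te_C = (3 + 4·5 + 19)/6 = 42/6 = 7
te_D = (5 + 4·7 + 9)/6 = 42/6 = 7
te_E = (6 + 4·9 + 18)/6 = 60/6 = 10
te_F = (2 + 4·3 + 4)/6 = 18/6 = 3
te_G = (2 + 4·6 + 16)/6 = 42/6 = 7
te_H = (5 + 4·9 + 25)/6 = 66/6 = 11
te_I = (2 + 4·4 + 6)/6 = 24/6 = 4
te_J = (3 + 4·7 + 11)/6 = 42/6 = 7

Forward pass:
ES_A = 0; EF_A = 6
ES_B = 0; EF_B = 14
ES_C = 0; EF_C = 7
ES_D = max(EF_A=6, EF_C=7) = 7; EF_D = 7+7 = 14
ES_E = 6; EF_E = 6+10 = 16
ES_F = max(EF_A=6, EF_B=14) = 14; EF_F = 14+3 = 17
ES_G = 14; EF_G = 14+7 = 21
ES_H = 14; EF_H = 14+11 = 25
ES_I = 14; EF_I = 14+4 = 18
ES_J = max(EF_E=16, EF_F=17, EF_G=21, EF_H=25, EF_I=18) = 25; EF_J = 25+7 = 32
Expected project duration μ = 32 hours. Critical path: B → H → J.

Backward pass:
LF_J = 32; LS_J = 32−7 = 25
LF_I = LS_J = 25; LS_I = 25−4 = 21
LF_H = LS_J = 25; LS_H = 25−11 = 14
LF_G = LS_J = 25; LS_G = 25−7 = 18
LF_F = LS_J = 25; LS_F = 25−3 = 22
LF_E = LS_J = 25; LS_E = 25−10 = 15
LF_D = LS_I = 21; LS_D = 21−7 = 14
LF_C = LS_D = 14; LS_C = 14−7 = 7
LF_B = min(LS_F=22, LS_G=18, LS_H=14) = 14; LS_B = 14−14 = 0
LF_A = min(LS_D=14, LS_E=15, LS_F=22) = 14; LS_A = 14−6 = 8
Slack_G = LS_G − ES_G = 18 − 14 = 4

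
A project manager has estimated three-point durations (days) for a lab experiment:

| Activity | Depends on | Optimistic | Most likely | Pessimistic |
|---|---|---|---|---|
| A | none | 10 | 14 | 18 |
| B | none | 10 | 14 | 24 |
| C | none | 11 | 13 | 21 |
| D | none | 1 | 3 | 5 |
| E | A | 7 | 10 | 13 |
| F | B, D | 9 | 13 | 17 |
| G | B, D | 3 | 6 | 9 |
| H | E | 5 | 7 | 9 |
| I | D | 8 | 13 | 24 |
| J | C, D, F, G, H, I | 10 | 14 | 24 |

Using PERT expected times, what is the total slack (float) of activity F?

3 days

te_A = (10 + 4·14 + 18)/6 = 84/6 = 14
te_B = (10 + 4·14 + 24)/6 = 90/6 = 15
te_C = (11 + 4·13 + 21)/6 = 84/6 = 14
te_D = (1 + 4·3 + 5)/6 = 18/6 = 3
te_E = (7 + 4·10 + 13)/6 = 60/6 = 10
te_F = (9 + 4·13 + 17)/6 = 78/6 = 13
te_G = (3 + 4·6 + 9)/6 = 36/6 = 6
te_H = (5 + 4·7 + 9)/6 = 42/6 = 7
te_I = (8 + 4·13 + 24)/6 = 84/6 = 14
te_J = (10 + 4·14 + 24)/6 = 90/6 = 15

Forward pass:
ES_A = 0; EF_A = 14
ES_B = 0; EF_B = 15
ES_C = 0; EF_C = 14
ES_D = 0; EF_D = 3
ES_E = 14; EF_E = 14+10 = 24
ES_F = max(EF_B=15, EF_D=3) = 15; EF_F = 15+13 = 28
ES_G = max(EF_B=15, EF_D=3) = 15; EF_G = 15+6 = 21
ES_H = 24; EF_H = 24+7 = 31
ES_I = 3; EF_I = 3+14 = 17
ES_J = max(EF_C=14, EF_D=3, EF_F=28, EF_G=21, EF_H=31, EF_I=17) = 31; EF_J = 31+15 = 46
Expected project duration μ = 46 days. Critical path: A → E → H → J.

Backward pass:
LF_J = 46; LS_J = 46−15 = 31
LF_I = LS_J = 31; LS_I = 31−14 = 17
LF_H = LS_J = 31; LS_H = 31−7 = 24
LF_G = LS_J = 31; LS_G = 31−6 = 25
LF_F = LS_J = 31; LS_F = 31−13 = 18
LF_E = LS_H = 24; LS_E = 24−10 = 14
LF_D = min(LS_F=18, LS_G=25, LS_I=17, LS_J=31) = 17; LS_D = 17−3 = 14
LF_C = LS_J = 31; LS_C = 31−14 = 17
LF_B = min(LS_F=18, LS_G=25) = 18; LS_B = 18−15 = 3
LF_A = LS_E = 14; LS_A = 14−14 = 0
Slack_F = LS_F − ES_F = 18 − 15 = 3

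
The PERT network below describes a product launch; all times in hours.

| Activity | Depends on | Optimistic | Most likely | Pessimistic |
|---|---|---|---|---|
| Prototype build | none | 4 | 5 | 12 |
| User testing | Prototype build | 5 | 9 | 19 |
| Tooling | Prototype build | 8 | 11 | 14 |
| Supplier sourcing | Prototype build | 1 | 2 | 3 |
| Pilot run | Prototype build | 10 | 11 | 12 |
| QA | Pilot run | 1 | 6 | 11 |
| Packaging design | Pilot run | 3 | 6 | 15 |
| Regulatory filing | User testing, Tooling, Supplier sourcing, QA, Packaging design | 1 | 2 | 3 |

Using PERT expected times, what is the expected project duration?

te_Prototype build = (4 + 4·5 + 12)/6 = 36/6 = 6
te_User testing = (5 + 4·9 + 19)/6 = 60/6 = 10
te_Tooling = (8 + 4·11 + 14)/6 = 66/6 = 11
te_Supplier sourcing = (1 + 4·2 + 3)/6 = 12/6 = 2
te_Pilot run = (10 + 4·11 + 12)/6 = 66/6 = 11
te_QA = (1 + 4·6 + 11)/6 = 36/6 = 6
te_Packaging design = (3 + 4·6 + 15)/6 = 42/6 = 7
te_Regulatory filing = (1 + 4·2 + 3)/6 = 12/6 = 2

Forward pass:
ES_Prototype build = 0; EF_Prototype build = 6
ES_User testing = 6; EF_User testing = 6+10 = 16
ES_Tooling = 6; EF_Tooling = 6+11 = 17
ES_Supplier sourcing = 6; EF_Supplier sourcing = 6+2 = 8
ES_Pilot run = 6; EF_Pilot run = 6+11 = 17
ES_QA = 17; EF_QA = 17+6 = 23
ES_Packaging design = 17; EF_Packaging design = 17+7 = 24
ES_Regulatory filing = max(EF_User testing=16, EF_Tooling=17, EF_Supplier sourcing=8, EF_QA=23, EF_Packaging design=24) = 24; EF_Regulatory filing = 24+2 = 26
Expected project duration μ = 26 hours. Critical path: Prototype build → Pilot run → Packaging design → Regulatory filing.

26 hours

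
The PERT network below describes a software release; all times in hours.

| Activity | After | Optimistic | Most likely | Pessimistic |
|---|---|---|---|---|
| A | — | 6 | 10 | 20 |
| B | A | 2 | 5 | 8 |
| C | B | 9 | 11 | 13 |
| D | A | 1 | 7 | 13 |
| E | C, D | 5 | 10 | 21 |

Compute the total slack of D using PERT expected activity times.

te_A = (6 + 4·10 + 20)/6 = 66/6 = 11
te_B = (2 + 4·5 + 8)/6 = 30/6 = 5
te_C = (9 + 4·11 + 13)/6 = 66/6 = 11
te_D = (1 + 4·7 + 13)/6 = 42/6 = 7
te_E = (5 + 4·10 + 21)/6 = 66/6 = 11

Forward pass:
ES_A = 0; EF_A = 11
ES_B = 11; EF_B = 11+5 = 16
ES_C = 16; EF_C = 16+11 = 27
ES_D = 11; EF_D = 11+7 = 18
ES_E = max(EF_C=27, EF_D=18) = 27; EF_E = 27+11 = 38
Expected project duration μ = 38 hours. Critical path: A → B → C → E.

Backward pass:
LF_E = 38; LS_E = 38−11 = 27
LF_D = LS_E = 27; LS_D = 27−7 = 20
LF_C = LS_E = 27; LS_C = 27−11 = 16
LF_B = LS_C = 16; LS_B = 16−5 = 11
LF_A = min(LS_B=11, LS_D=20) = 11; LS_A = 11−11 = 0
Slack_D = LS_D − ES_D = 20 − 11 = 9

9 hours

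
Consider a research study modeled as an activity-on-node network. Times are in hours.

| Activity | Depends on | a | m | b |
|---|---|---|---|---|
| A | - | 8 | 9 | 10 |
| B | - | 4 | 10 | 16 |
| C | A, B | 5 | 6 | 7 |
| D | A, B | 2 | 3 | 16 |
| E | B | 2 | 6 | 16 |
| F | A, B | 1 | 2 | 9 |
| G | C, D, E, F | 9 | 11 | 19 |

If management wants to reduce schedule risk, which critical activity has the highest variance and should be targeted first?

E

te_A = (8 + 4·9 + 10)/6 = 54/6 = 9; σ²_A = ((10−8)/6)² = 0.111
te_B = (4 + 4·10 + 16)/6 = 60/6 = 10; σ²_B = ((16−4)/6)² = 4.000
te_C = (5 + 4·6 + 7)/6 = 36/6 = 6; σ²_C = ((7−5)/6)² = 0.111
te_D = (2 + 4·3 + 16)/6 = 30/6 = 5; σ²_D = ((16−2)/6)² = 5.444
te_E = (2 + 4·6 + 16)/6 = 42/6 = 7; σ²_E = ((16−2)/6)² = 5.444
te_F = (1 + 4·2 + 9)/6 = 18/6 = 3; σ²_F = ((9−1)/6)² = 1.778
te_G = (9 + 4·11 + 19)/6 = 72/6 = 12; σ²_G = ((19−9)/6)² = 2.778

Forward pass:
ES_A = 0; EF_A = 9
ES_B = 0; EF_B = 10
ES_C = max(EF_A=9, EF_B=10) = 10; EF_C = 10+6 = 16
ES_D = max(EF_A=9, EF_B=10) = 10; EF_D = 10+5 = 15
ES_E = 10; EF_E = 10+7 = 17
ES_F = max(EF_A=9, EF_B=10) = 10; EF_F = 10+3 = 13
ES_G = max(EF_C=16, EF_D=15, EF_E=17, EF_F=13) = 17; EF_G = 17+12 = 29
Expected project duration μ = 29 hours. Critical path: B → E → G.

Variances on critical path: σ²_B=4.000, σ²_E=5.444, σ²_G=2.778.
Largest is σ²_E = 5.444.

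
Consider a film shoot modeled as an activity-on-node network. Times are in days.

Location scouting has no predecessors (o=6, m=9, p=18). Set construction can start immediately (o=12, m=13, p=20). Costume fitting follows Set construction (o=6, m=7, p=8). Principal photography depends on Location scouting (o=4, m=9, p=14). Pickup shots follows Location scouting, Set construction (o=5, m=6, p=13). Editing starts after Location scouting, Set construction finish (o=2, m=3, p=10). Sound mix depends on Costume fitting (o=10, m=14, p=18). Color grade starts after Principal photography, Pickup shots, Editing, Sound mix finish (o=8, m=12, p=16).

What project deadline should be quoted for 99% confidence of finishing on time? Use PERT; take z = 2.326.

te_Location scouting = (6 + 4·9 + 18)/6 = 60/6 = 10; σ²_Location scouting = ((18−6)/6)² = 4.000
te_Set construction = (12 + 4·13 + 20)/6 = 84/6 = 14; σ²_Set construction = ((20−12)/6)² = 1.778
te_Costume fitting = (6 + 4·7 + 8)/6 = 42/6 = 7; σ²_Costume fitting = ((8−6)/6)² = 0.111
te_Principal photography = (4 + 4·9 + 14)/6 = 54/6 = 9; σ²_Principal photography = ((14−4)/6)² = 2.778
te_Pickup shots = (5 + 4·6 + 13)/6 = 42/6 = 7; σ²_Pickup shots = ((13−5)/6)² = 1.778
te_Editing = (2 + 4·3 + 10)/6 = 24/6 = 4; σ²_Editing = ((10−2)/6)² = 1.778
te_Sound mix = (10 + 4·14 + 18)/6 = 84/6 = 14; σ²_Sound mix = ((18−10)/6)² = 1.778
te_Color grade = (8 + 4·12 + 16)/6 = 72/6 = 12; σ²_Color grade = ((16−8)/6)² = 1.778

Forward pass:
ES_Location scouting = 0; EF_Location scouting = 10
ES_Set construction = 0; EF_Set construction = 14
ES_Costume fitting = 14; EF_Costume fitting = 14+7 = 21
ES_Principal photography = 10; EF_Principal photography = 10+9 = 19
ES_Pickup shots = max(EF_Location scouting=10, EF_Set construction=14) = 14; EF_Pickup shots = 14+7 = 21
ES_Editing = max(EF_Location scouting=10, EF_Set construction=14) = 14; EF_Editing = 14+4 = 18
ES_Sound mix = 21; EF_Sound mix = 21+14 = 35
ES_Color grade = max(EF_Principal photography=19, EF_Pickup shots=21, EF_Editing=18, EF_Sound mix=35) = 35; EF_Color grade = 35+12 = 47
Expected project duration μ = 47 days. Critical path: Set construction → Costume fitting → Sound mix → Color grade.

Variance along critical path = 1.778 + 0.111 + 1.778 + 1.778 = 5.444; σ = 2.333 days.
D = μ + z·σ = 47 + 2.326·2.333 = 52.4 days

52.4 days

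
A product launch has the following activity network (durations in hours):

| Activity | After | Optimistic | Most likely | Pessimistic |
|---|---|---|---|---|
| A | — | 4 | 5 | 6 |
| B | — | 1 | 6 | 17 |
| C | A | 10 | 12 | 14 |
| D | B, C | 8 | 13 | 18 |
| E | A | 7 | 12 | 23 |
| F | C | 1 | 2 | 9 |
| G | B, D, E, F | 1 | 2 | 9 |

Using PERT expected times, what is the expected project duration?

33 hours

te_A = (4 + 4·5 + 6)/6 = 30/6 = 5
te_B = (1 + 4·6 + 17)/6 = 42/6 = 7
te_C = (10 + 4·12 + 14)/6 = 72/6 = 12
te_D = (8 + 4·13 + 18)/6 = 78/6 = 13
te_E = (7 + 4·12 + 23)/6 = 78/6 = 13
te_F = (1 + 4·2 + 9)/6 = 18/6 = 3
te_G = (1 + 4·2 + 9)/6 = 18/6 = 3

Forward pass:
ES_A = 0; EF_A = 5
ES_B = 0; EF_B = 7
ES_C = 5; EF_C = 5+12 = 17
ES_D = max(EF_B=7, EF_C=17) = 17; EF_D = 17+13 = 30
ES_E = 5; EF_E = 5+13 = 18
ES_F = 17; EF_F = 17+3 = 20
ES_G = max(EF_B=7, EF_D=30, EF_E=18, EF_F=20) = 30; EF_G = 30+3 = 33
Expected project duration μ = 33 hours. Critical path: A → C → D → G.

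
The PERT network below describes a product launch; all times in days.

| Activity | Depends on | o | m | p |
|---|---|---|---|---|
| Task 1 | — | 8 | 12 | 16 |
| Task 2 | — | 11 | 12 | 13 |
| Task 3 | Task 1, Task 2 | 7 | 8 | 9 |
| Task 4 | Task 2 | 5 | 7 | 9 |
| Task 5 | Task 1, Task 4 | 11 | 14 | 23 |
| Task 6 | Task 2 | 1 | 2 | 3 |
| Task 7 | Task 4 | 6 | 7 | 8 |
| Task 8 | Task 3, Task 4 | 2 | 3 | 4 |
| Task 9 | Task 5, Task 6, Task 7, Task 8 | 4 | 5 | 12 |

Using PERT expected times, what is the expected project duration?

40 days

te_Task 1 = (8 + 4·12 + 16)/6 = 72/6 = 12
te_Task 2 = (11 + 4·12 + 13)/6 = 72/6 = 12
te_Task 3 = (7 + 4·8 + 9)/6 = 48/6 = 8
te_Task 4 = (5 + 4·7 + 9)/6 = 42/6 = 7
te_Task 5 = (11 + 4·14 + 23)/6 = 90/6 = 15
te_Task 6 = (1 + 4·2 + 3)/6 = 12/6 = 2
te_Task 7 = (6 + 4·7 + 8)/6 = 42/6 = 7
te_Task 8 = (2 + 4·3 + 4)/6 = 18/6 = 3
te_Task 9 = (4 + 4·5 + 12)/6 = 36/6 = 6

Forward pass:
ES_Task 1 = 0; EF_Task 1 = 12
ES_Task 2 = 0; EF_Task 2 = 12
ES_Task 3 = max(EF_Task 1=12, EF_Task 2=12) = 12; EF_Task 3 = 12+8 = 20
ES_Task 4 = 12; EF_Task 4 = 12+7 = 19
ES_Task 5 = max(EF_Task 1=12, EF_Task 4=19) = 19; EF_Task 5 = 19+15 = 34
ES_Task 6 = 12; EF_Task 6 = 12+2 = 14
ES_Task 7 = 19; EF_Task 7 = 19+7 = 26
ES_Task 8 = max(EF_Task 3=20, EF_Task 4=19) = 20; EF_Task 8 = 20+3 = 23
ES_Task 9 = max(EF_Task 5=34, EF_Task 6=14, EF_Task 7=26, EF_Task 8=23) = 34; EF_Task 9 = 34+6 = 40
Expected project duration μ = 40 days. Critical path: Task 2 → Task 4 → Task 5 → Task 9.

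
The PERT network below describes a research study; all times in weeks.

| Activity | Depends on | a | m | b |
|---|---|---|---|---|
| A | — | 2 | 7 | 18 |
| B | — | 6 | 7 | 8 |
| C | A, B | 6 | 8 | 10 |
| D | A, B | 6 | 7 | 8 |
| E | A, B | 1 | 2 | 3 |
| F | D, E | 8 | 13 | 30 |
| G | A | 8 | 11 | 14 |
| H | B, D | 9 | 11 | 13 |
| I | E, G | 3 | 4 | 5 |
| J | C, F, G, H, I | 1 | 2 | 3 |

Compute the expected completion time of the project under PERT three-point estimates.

te_A = (2 + 4·7 + 18)/6 = 48/6 = 8
te_B = (6 + 4·7 + 8)/6 = 42/6 = 7
te_C = (6 + 4·8 + 10)/6 = 48/6 = 8
te_D = (6 + 4·7 + 8)/6 = 42/6 = 7
te_E = (1 + 4·2 + 3)/6 = 12/6 = 2
te_F = (8 + 4·13 + 30)/6 = 90/6 = 15
te_G = (8 + 4·11 + 14)/6 = 66/6 = 11
te_H = (9 + 4·11 + 13)/6 = 66/6 = 11
te_I = (3 + 4·4 + 5)/6 = 24/6 = 4
te_J = (1 + 4·2 + 3)/6 = 12/6 = 2

Forward pass:
ES_A = 0; EF_A = 8
ES_B = 0; EF_B = 7
ES_C = max(EF_A=8, EF_B=7) = 8; EF_C = 8+8 = 16
ES_D = max(EF_A=8, EF_B=7) = 8; EF_D = 8+7 = 15
ES_E = max(EF_A=8, EF_B=7) = 8; EF_E = 8+2 = 10
ES_F = max(EF_D=15, EF_E=10) = 15; EF_F = 15+15 = 30
ES_G = 8; EF_G = 8+11 = 19
ES_H = max(EF_B=7, EF_D=15) = 15; EF_H = 15+11 = 26
ES_I = max(EF_E=10, EF_G=19) = 19; EF_I = 19+4 = 23
ES_J = max(EF_C=16, EF_F=30, EF_G=19, EF_H=26, EF_I=23) = 30; EF_J = 30+2 = 32
Expected project duration μ = 32 weeks. Critical path: A → D → F → J.

32 weeks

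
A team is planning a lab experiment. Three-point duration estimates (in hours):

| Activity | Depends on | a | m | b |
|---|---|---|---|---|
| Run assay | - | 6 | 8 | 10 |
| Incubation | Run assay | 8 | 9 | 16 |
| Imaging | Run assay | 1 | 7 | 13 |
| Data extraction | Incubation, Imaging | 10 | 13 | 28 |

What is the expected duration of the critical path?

te_Run assay = (6 + 4·8 + 10)/6 = 48/6 = 8
te_Incubation = (8 + 4·9 + 16)/6 = 60/6 = 10
te_Imaging = (1 + 4·7 + 13)/6 = 42/6 = 7
te_Data extraction = (10 + 4·13 + 28)/6 = 90/6 = 15

Forward pass:
ES_Run assay = 0; EF_Run assay = 8
ES_Incubation = 8; EF_Incubation = 8+10 = 18
ES_Imaging = 8; EF_Imaging = 8+7 = 15
ES_Data extraction = max(EF_Incubation=18, EF_Imaging=15) = 18; EF_Data extraction = 18+15 = 33
Expected project duration μ = 33 hours. Critical path: Run assay → Incubation → Data extraction.

33 hours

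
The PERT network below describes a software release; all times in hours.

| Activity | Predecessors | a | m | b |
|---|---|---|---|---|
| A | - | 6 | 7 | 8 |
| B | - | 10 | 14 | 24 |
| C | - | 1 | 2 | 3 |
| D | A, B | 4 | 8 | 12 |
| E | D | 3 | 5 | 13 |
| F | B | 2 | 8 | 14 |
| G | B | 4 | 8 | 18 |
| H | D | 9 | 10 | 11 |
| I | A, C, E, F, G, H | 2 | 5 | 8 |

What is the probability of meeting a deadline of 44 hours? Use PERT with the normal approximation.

te_A = (6 + 4·7 + 8)/6 = 42/6 = 7; σ²_A = ((8−6)/6)² = 0.111
te_B = (10 + 4·14 + 24)/6 = 90/6 = 15; σ²_B = ((24−10)/6)² = 5.444
te_C = (1 + 4·2 + 3)/6 = 12/6 = 2; σ²_C = ((3−1)/6)² = 0.111
te_D = (4 + 4·8 + 12)/6 = 48/6 = 8; σ²_D = ((12−4)/6)² = 1.778
te_E = (3 + 4·5 + 13)/6 = 36/6 = 6; σ²_E = ((13−3)/6)² = 2.778
te_F = (2 + 4·8 + 14)/6 = 48/6 = 8; σ²_F = ((14−2)/6)² = 4.000
te_G = (4 + 4·8 + 18)/6 = 54/6 = 9; σ²_G = ((18−4)/6)² = 5.444
te_H = (9 + 4·10 + 11)/6 = 60/6 = 10; σ²_H = ((11−9)/6)² = 0.111
te_I = (2 + 4·5 + 8)/6 = 30/6 = 5; σ²_I = ((8−2)/6)² = 1.000

Forward pass:
ES_A = 0; EF_A = 7
ES_B = 0; EF_B = 15
ES_C = 0; EF_C = 2
ES_D = max(EF_A=7, EF_B=15) = 15; EF_D = 15+8 = 23
ES_E = 23; EF_E = 23+6 = 29
ES_F = 15; EF_F = 15+8 = 23
ES_G = 15; EF_G = 15+9 = 24
ES_H = 23; EF_H = 23+10 = 33
ES_I = max(EF_A=7, EF_C=2, EF_E=29, EF_F=23, EF_G=24, EF_H=33) = 33; EF_I = 33+5 = 38
Expected project duration μ = 38 hours. Critical path: B → D → H → I.

Variance along critical path = 5.444 + 1.778 + 0.111 + 1.000 = 8.333; σ = √8.333 = 2.887 hours.
Z = (44 − 38) / 2.887 = 2.078
P(T ≤ 44) = Φ(2.078) ≈ 0.981

0.981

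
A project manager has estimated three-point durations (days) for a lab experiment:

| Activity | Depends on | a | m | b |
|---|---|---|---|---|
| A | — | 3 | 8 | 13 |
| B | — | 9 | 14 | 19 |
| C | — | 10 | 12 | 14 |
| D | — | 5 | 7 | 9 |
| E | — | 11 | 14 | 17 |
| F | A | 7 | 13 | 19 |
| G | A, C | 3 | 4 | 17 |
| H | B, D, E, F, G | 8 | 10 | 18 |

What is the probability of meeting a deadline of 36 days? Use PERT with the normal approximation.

te_A = (3 + 4·8 + 13)/6 = 48/6 = 8; σ²_A = ((13−3)/6)² = 2.778
te_B = (9 + 4·14 + 19)/6 = 84/6 = 14; σ²_B = ((19−9)/6)² = 2.778
te_C = (10 + 4·12 + 14)/6 = 72/6 = 12; σ²_C = ((14−10)/6)² = 0.444
te_D = (5 + 4·7 + 9)/6 = 42/6 = 7; σ²_D = ((9−5)/6)² = 0.444
te_E = (11 + 4·14 + 17)/6 = 84/6 = 14; σ²_E = ((17−11)/6)² = 1.000
te_F = (7 + 4·13 + 19)/6 = 78/6 = 13; σ²_F = ((19−7)/6)² = 4.000
te_G = (3 + 4·4 + 17)/6 = 36/6 = 6; σ²_G = ((17−3)/6)² = 5.444
te_H = (8 + 4·10 + 18)/6 = 66/6 = 11; σ²_H = ((18−8)/6)² = 2.778

Forward pass:
ES_A = 0; EF_A = 8
ES_B = 0; EF_B = 14
ES_C = 0; EF_C = 12
ES_D = 0; EF_D = 7
ES_E = 0; EF_E = 14
ES_F = 8; EF_F = 8+13 = 21
ES_G = max(EF_A=8, EF_C=12) = 12; EF_G = 12+6 = 18
ES_H = max(EF_B=14, EF_D=7, EF_E=14, EF_F=21, EF_G=18) = 21; EF_H = 21+11 = 32
Expected project duration μ = 32 days. Critical path: A → F → H.

Variance along critical path = 2.778 + 4.000 + 2.778 = 9.556; σ = √9.556 = 3.091 days.
Z = (36 − 32) / 3.091 = 1.294
P(T ≤ 36) = Φ(1.294) ≈ 0.902

0.902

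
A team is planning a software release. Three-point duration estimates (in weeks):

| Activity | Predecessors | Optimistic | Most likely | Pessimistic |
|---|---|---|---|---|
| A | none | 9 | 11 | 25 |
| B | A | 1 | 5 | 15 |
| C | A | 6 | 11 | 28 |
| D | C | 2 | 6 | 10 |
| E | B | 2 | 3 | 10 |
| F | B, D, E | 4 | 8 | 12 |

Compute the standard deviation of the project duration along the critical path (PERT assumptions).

te_A = (9 + 4·11 + 25)/6 = 78/6 = 13; σ²_A = ((25−9)/6)² = 7.111
te_B = (1 + 4·5 + 15)/6 = 36/6 = 6; σ²_B = ((15−1)/6)² = 5.444
te_C = (6 + 4·11 + 28)/6 = 78/6 = 13; σ²_C = ((28−6)/6)² = 13.444
te_D = (2 + 4·6 + 10)/6 = 36/6 = 6; σ²_D = ((10−2)/6)² = 1.778
te_E = (2 + 4·3 + 10)/6 = 24/6 = 4; σ²_E = ((10−2)/6)² = 1.778
te_F = (4 + 4·8 + 12)/6 = 48/6 = 8; σ²_F = ((12−4)/6)² = 1.778

Forward pass:
ES_A = 0; EF_A = 13
ES_B = 13; EF_B = 13+6 = 19
ES_C = 13; EF_C = 13+13 = 26
ES_D = 26; EF_D = 26+6 = 32
ES_E = 19; EF_E = 19+4 = 23
ES_F = max(EF_B=19, EF_D=32, EF_E=23) = 32; EF_F = 32+8 = 40
Expected project duration μ = 40 weeks. Critical path: A → C → D → F.

Variance along critical path = 7.111 + 13.444 + 1.778 + 1.778 = 24.111
σ = √24.111 = 4.910 weeks

4.91 weeks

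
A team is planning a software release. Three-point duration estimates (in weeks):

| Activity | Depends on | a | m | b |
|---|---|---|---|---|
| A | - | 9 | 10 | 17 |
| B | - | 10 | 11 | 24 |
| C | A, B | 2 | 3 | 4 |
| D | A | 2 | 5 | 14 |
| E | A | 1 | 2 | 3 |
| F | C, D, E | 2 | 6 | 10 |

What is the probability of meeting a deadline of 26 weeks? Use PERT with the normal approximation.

te_A = (9 + 4·10 + 17)/6 = 66/6 = 11; σ²_A = ((17−9)/6)² = 1.778
te_B = (10 + 4·11 + 24)/6 = 78/6 = 13; σ²_B = ((24−10)/6)² = 5.444
te_C = (2 + 4·3 + 4)/6 = 18/6 = 3; σ²_C = ((4−2)/6)² = 0.111
te_D = (2 + 4·5 + 14)/6 = 36/6 = 6; σ²_D = ((14−2)/6)² = 4.000
te_E = (1 + 4·2 + 3)/6 = 12/6 = 2; σ²_E = ((3−1)/6)² = 0.111
te_F = (2 + 4·6 + 10)/6 = 36/6 = 6; σ²_F = ((10−2)/6)² = 1.778

Forward pass:
ES_A = 0; EF_A = 11
ES_B = 0; EF_B = 13
ES_C = max(EF_A=11, EF_B=13) = 13; EF_C = 13+3 = 16
ES_D = 11; EF_D = 11+6 = 17
ES_E = 11; EF_E = 11+2 = 13
ES_F = max(EF_C=16, EF_D=17, EF_E=13) = 17; EF_F = 17+6 = 23
Expected project duration μ = 23 weeks. Critical path: A → D → F.

Variance along critical path = 1.778 + 4.000 + 1.778 = 7.556; σ = √7.556 = 2.749 weeks.
Z = (26 − 23) / 2.749 = 1.091
P(T ≤ 26) = Φ(1.091) ≈ 0.862

0.862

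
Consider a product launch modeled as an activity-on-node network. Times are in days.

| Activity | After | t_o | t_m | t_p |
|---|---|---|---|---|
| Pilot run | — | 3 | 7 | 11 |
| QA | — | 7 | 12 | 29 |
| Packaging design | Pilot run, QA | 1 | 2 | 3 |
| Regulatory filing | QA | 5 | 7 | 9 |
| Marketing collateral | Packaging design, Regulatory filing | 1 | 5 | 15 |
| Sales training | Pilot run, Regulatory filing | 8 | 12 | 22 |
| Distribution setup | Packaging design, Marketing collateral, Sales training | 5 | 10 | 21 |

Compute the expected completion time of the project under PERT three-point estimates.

45 days

te_Pilot run = (3 + 4·7 + 11)/6 = 42/6 = 7
te_QA = (7 + 4·12 + 29)/6 = 84/6 = 14
te_Packaging design = (1 + 4·2 + 3)/6 = 12/6 = 2
te_Regulatory filing = (5 + 4·7 + 9)/6 = 42/6 = 7
te_Marketing collateral = (1 + 4·5 + 15)/6 = 36/6 = 6
te_Sales training = (8 + 4·12 + 22)/6 = 78/6 = 13
te_Distribution setup = (5 + 4·10 + 21)/6 = 66/6 = 11

Forward pass:
ES_Pilot run = 0; EF_Pilot run = 7
ES_QA = 0; EF_QA = 14
ES_Packaging design = max(EF_Pilot run=7, EF_QA=14) = 14; EF_Packaging design = 14+2 = 16
ES_Regulatory filing = 14; EF_Regulatory filing = 14+7 = 21
ES_Marketing collateral = max(EF_Packaging design=16, EF_Regulatory filing=21) = 21; EF_Marketing collateral = 21+6 = 27
ES_Sales training = max(EF_Pilot run=7, EF_Regulatory filing=21) = 21; EF_Sales training = 21+13 = 34
ES_Distribution setup = max(EF_Packaging design=16, EF_Marketing collateral=27, EF_Sales training=34) = 34; EF_Distribution setup = 34+11 = 45
Expected project duration μ = 45 days. Critical path: QA → Regulatory filing → Sales training → Distribution setup.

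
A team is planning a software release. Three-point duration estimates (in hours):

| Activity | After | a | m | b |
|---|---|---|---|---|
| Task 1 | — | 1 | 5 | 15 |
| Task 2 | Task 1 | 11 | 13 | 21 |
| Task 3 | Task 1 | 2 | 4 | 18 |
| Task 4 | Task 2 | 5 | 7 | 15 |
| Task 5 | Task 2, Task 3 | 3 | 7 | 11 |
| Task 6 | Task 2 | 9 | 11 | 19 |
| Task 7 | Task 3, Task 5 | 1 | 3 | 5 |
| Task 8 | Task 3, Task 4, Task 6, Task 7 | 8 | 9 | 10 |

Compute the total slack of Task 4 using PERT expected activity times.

te_Task 1 = (1 + 4·5 + 15)/6 = 36/6 = 6
te_Task 2 = (11 + 4·13 + 21)/6 = 84/6 = 14
te_Task 3 = (2 + 4·4 + 18)/6 = 36/6 = 6
te_Task 4 = (5 + 4·7 + 15)/6 = 48/6 = 8
te_Task 5 = (3 + 4·7 + 11)/6 = 42/6 = 7
te_Task 6 = (9 + 4·11 + 19)/6 = 72/6 = 12
te_Task 7 = (1 + 4·3 + 5)/6 = 18/6 = 3
te_Task 8 = (8 + 4·9 + 10)/6 = 54/6 = 9

Forward pass:
ES_Task 1 = 0; EF_Task 1 = 6
ES_Task 2 = 6; EF_Task 2 = 6+14 = 20
ES_Task 3 = 6; EF_Task 3 = 6+6 = 12
ES_Task 4 = 20; EF_Task 4 = 20+8 = 28
ES_Task 5 = max(EF_Task 2=20, EF_Task 3=12) = 20; EF_Task 5 = 20+7 = 27
ES_Task 6 = 20; EF_Task 6 = 20+12 = 32
ES_Task 7 = max(EF_Task 3=12, EF_Task 5=27) = 27; EF_Task 7 = 27+3 = 30
ES_Task 8 = max(EF_Task 3=12, EF_Task 4=28, EF_Task 6=32, EF_Task 7=30) = 32; EF_Task 8 = 32+9 = 41
Expected project duration μ = 41 hours. Critical path: Task 1 → Task 2 → Task 6 → Task 8.

Backward pass:
LF_Task 8 = 41; LS_Task 8 = 41−9 = 32
LF_Task 7 = LS_Task 8 = 32; LS_Task 7 = 32−3 = 29
LF_Task 6 = LS_Task 8 = 32; LS_Task 6 = 32−12 = 20
LF_Task 5 = LS_Task 7 = 29; LS_Task 5 = 29−7 = 22
LF_Task 4 = LS_Task 8 = 32; LS_Task 4 = 32−8 = 24
LF_Task 3 = min(LS_Task 5=22, LS_Task 7=29, LS_Task 8=32) = 22; LS_Task 3 = 22−6 = 16
LF_Task 2 = min(LS_Task 4=24, LS_Task 5=22, LS_Task 6=20) = 20; LS_Task 2 = 20−14 = 6
LF_Task 1 = min(LS_Task 2=6, LS_Task 3=16) = 6; LS_Task 1 = 6−6 = 0
Slack_Task 4 = LS_Task 4 − ES_Task 4 = 24 − 20 = 4

4 hours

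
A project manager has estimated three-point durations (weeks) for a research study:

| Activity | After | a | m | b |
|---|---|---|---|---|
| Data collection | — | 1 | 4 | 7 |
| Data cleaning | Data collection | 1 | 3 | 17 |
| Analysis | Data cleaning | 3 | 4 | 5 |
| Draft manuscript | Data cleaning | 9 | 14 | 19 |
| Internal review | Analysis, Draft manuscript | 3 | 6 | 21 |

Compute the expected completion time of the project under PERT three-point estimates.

te_Data collection = (1 + 4·4 + 7)/6 = 24/6 = 4
te_Data cleaning = (1 + 4·3 + 17)/6 = 30/6 = 5
te_Analysis = (3 + 4·4 + 5)/6 = 24/6 = 4
te_Draft manuscript = (9 + 4·14 + 19)/6 = 84/6 = 14
te_Internal review = (3 + 4·6 + 21)/6 = 48/6 = 8

Forward pass:
ES_Data collection = 0; EF_Data collection = 4
ES_Data cleaning = 4; EF_Data cleaning = 4+5 = 9
ES_Analysis = 9; EF_Analysis = 9+4 = 13
ES_Draft manuscript = 9; EF_Draft manuscript = 9+14 = 23
ES_Internal review = max(EF_Analysis=13, EF_Draft manuscript=23) = 23; EF_Internal review = 23+8 = 31
Expected project duration μ = 31 weeks. Critical path: Data collection → Data cleaning → Draft manuscript → Internal review.

31 weeks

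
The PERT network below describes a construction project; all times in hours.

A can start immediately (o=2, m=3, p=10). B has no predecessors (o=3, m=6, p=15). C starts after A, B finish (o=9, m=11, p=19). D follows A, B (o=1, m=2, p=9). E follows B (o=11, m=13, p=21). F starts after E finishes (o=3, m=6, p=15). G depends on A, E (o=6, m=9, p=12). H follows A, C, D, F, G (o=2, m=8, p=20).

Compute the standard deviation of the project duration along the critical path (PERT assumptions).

4.10 hours

te_A = (2 + 4·3 + 10)/6 = 24/6 = 4; σ²_A = ((10−2)/6)² = 1.778
te_B = (3 + 4·6 + 15)/6 = 42/6 = 7; σ²_B = ((15−3)/6)² = 4.000
te_C = (9 + 4·11 + 19)/6 = 72/6 = 12; σ²_C = ((19−9)/6)² = 2.778
te_D = (1 + 4·2 + 9)/6 = 18/6 = 3; σ²_D = ((9−1)/6)² = 1.778
te_E = (11 + 4·13 + 21)/6 = 84/6 = 14; σ²_E = ((21−11)/6)² = 2.778
te_F = (3 + 4·6 + 15)/6 = 42/6 = 7; σ²_F = ((15−3)/6)² = 4.000
te_G = (6 + 4·9 + 12)/6 = 54/6 = 9; σ²_G = ((12−6)/6)² = 1.000
te_H = (2 + 4·8 + 20)/6 = 54/6 = 9; σ²_H = ((20−2)/6)² = 9.000

Forward pass:
ES_A = 0; EF_A = 4
ES_B = 0; EF_B = 7
ES_C = max(EF_A=4, EF_B=7) = 7; EF_C = 7+12 = 19
ES_D = max(EF_A=4, EF_B=7) = 7; EF_D = 7+3 = 10
ES_E = 7; EF_E = 7+14 = 21
ES_F = 21; EF_F = 21+7 = 28
ES_G = max(EF_A=4, EF_E=21) = 21; EF_G = 21+9 = 30
ES_H = max(EF_A=4, EF_C=19, EF_D=10, EF_F=28, EF_G=30) = 30; EF_H = 30+9 = 39
Expected project duration μ = 39 hours. Critical path: B → E → G → H.

Variance along critical path = 4.000 + 2.778 + 1.000 + 9.000 = 16.778
σ = √16.778 = 4.096 hours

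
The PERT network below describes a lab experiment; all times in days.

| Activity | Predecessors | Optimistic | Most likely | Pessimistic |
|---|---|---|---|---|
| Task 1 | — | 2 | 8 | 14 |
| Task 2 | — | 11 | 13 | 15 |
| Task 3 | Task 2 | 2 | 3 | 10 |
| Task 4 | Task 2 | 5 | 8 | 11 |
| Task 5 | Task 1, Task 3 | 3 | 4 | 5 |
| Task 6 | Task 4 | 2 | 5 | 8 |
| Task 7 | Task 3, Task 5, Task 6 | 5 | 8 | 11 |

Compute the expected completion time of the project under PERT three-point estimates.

34 days

te_Task 1 = (2 + 4·8 + 14)/6 = 48/6 = 8
te_Task 2 = (11 + 4·13 + 15)/6 = 78/6 = 13
te_Task 3 = (2 + 4·3 + 10)/6 = 24/6 = 4
te_Task 4 = (5 + 4·8 + 11)/6 = 48/6 = 8
te_Task 5 = (3 + 4·4 + 5)/6 = 24/6 = 4
te_Task 6 = (2 + 4·5 + 8)/6 = 30/6 = 5
te_Task 7 = (5 + 4·8 + 11)/6 = 48/6 = 8

Forward pass:
ES_Task 1 = 0; EF_Task 1 = 8
ES_Task 2 = 0; EF_Task 2 = 13
ES_Task 3 = 13; EF_Task 3 = 13+4 = 17
ES_Task 4 = 13; EF_Task 4 = 13+8 = 21
ES_Task 5 = max(EF_Task 1=8, EF_Task 3=17) = 17; EF_Task 5 = 17+4 = 21
ES_Task 6 = 21; EF_Task 6 = 21+5 = 26
ES_Task 7 = max(EF_Task 3=17, EF_Task 5=21, EF_Task 6=26) = 26; EF_Task 7 = 26+8 = 34
Expected project duration μ = 34 days. Critical path: Task 2 → Task 4 → Task 6 → Task 7.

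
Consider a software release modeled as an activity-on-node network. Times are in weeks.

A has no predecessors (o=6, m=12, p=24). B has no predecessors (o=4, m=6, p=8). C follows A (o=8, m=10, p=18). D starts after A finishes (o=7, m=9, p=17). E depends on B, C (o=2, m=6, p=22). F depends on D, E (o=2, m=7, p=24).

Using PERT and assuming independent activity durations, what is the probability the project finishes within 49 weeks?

0.908

te_A = (6 + 4·12 + 24)/6 = 78/6 = 13; σ²_A = ((24−6)/6)² = 9.000
te_B = (4 + 4·6 + 8)/6 = 36/6 = 6; σ²_B = ((8−4)/6)² = 0.444
te_C = (8 + 4·10 + 18)/6 = 66/6 = 11; σ²_C = ((18−8)/6)² = 2.778
te_D = (7 + 4·9 + 17)/6 = 60/6 = 10; σ²_D = ((17−7)/6)² = 2.778
te_E = (2 + 4·6 + 22)/6 = 48/6 = 8; σ²_E = ((22−2)/6)² = 11.111
te_F = (2 + 4·7 + 24)/6 = 54/6 = 9; σ²_F = ((24−2)/6)² = 13.444

Forward pass:
ES_A = 0; EF_A = 13
ES_B = 0; EF_B = 6
ES_C = 13; EF_C = 13+11 = 24
ES_D = 13; EF_D = 13+10 = 23
ES_E = max(EF_B=6, EF_C=24) = 24; EF_E = 24+8 = 32
ES_F = max(EF_D=23, EF_E=32) = 32; EF_F = 32+9 = 41
Expected project duration μ = 41 weeks. Critical path: A → C → E → F.

Variance along critical path = 9.000 + 2.778 + 11.111 + 13.444 = 36.333; σ = √36.333 = 6.028 weeks.
Z = (49 − 41) / 6.028 = 1.327
P(T ≤ 49) = Φ(1.327) ≈ 0.908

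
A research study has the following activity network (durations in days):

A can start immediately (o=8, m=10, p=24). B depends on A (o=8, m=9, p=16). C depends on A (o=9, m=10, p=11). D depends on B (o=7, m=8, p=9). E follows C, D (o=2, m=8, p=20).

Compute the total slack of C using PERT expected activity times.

te_A = (8 + 4·10 + 24)/6 = 72/6 = 12
te_B = (8 + 4·9 + 16)/6 = 60/6 = 10
te_C = (9 + 4·10 + 11)/6 = 60/6 = 10
te_D = (7 + 4·8 + 9)/6 = 48/6 = 8
te_E = (2 + 4·8 + 20)/6 = 54/6 = 9

Forward pass:
ES_A = 0; EF_A = 12
ES_B = 12; EF_B = 12+10 = 22
ES_C = 12; EF_C = 12+10 = 22
ES_D = 22; EF_D = 22+8 = 30
ES_E = max(EF_C=22, EF_D=30) = 30; EF_E = 30+9 = 39
Expected project duration μ = 39 days. Critical path: A → B → D → E.

Backward pass:
LF_E = 39; LS_E = 39−9 = 30
LF_D = LS_E = 30; LS_D = 30−8 = 22
LF_C = LS_E = 30; LS_C = 30−10 = 20
LF_B = LS_D = 22; LS_B = 22−10 = 12
LF_A = min(LS_B=12, LS_C=20) = 12; LS_A = 12−12 = 0
Slack_C = LS_C − ES_C = 20 − 12 = 8

8 days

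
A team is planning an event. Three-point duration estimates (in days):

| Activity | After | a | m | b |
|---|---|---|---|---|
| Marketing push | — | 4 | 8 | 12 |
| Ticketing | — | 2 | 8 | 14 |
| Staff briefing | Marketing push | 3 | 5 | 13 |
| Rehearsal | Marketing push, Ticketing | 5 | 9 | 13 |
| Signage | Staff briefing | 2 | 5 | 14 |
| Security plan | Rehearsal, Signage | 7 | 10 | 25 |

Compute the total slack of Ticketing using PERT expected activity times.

te_Marketing push = (4 + 4·8 + 12)/6 = 48/6 = 8
te_Ticketing = (2 + 4·8 + 14)/6 = 48/6 = 8
te_Staff briefing = (3 + 4·5 + 13)/6 = 36/6 = 6
te_Rehearsal = (5 + 4·9 + 13)/6 = 54/6 = 9
te_Signage = (2 + 4·5 + 14)/6 = 36/6 = 6
te_Security plan = (7 + 4·10 + 25)/6 = 72/6 = 12

Forward pass:
ES_Marketing push = 0; EF_Marketing push = 8
ES_Ticketing = 0; EF_Ticketing = 8
ES_Staff briefing = 8; EF_Staff briefing = 8+6 = 14
ES_Rehearsal = max(EF_Marketing push=8, EF_Ticketing=8) = 8; EF_Rehearsal = 8+9 = 17
ES_Signage = 14; EF_Signage = 14+6 = 20
ES_Security plan = max(EF_Rehearsal=17, EF_Signage=20) = 20; EF_Security plan = 20+12 = 32
Expected project duration μ = 32 days. Critical path: Marketing push → Staff briefing → Signage → Security plan.

Backward pass:
LF_Security plan = 32; LS_Security plan = 32−12 = 20
LF_Signage = LS_Security plan = 20; LS_Signage = 20−6 = 14
LF_Rehearsal = LS_Security plan = 20; LS_Rehearsal = 20−9 = 11
LF_Staff briefing = LS_Signage = 14; LS_Staff briefing = 14−6 = 8
LF_Ticketing = LS_Rehearsal = 11; LS_Ticketing = 11−8 = 3
LF_Marketing push = min(LS_Staff briefing=8, LS_Rehearsal=11) = 8; LS_Marketing push = 8−8 = 0
Slack_Ticketing = LS_Ticketing − ES_Ticketing = 3 − 0 = 3

3 days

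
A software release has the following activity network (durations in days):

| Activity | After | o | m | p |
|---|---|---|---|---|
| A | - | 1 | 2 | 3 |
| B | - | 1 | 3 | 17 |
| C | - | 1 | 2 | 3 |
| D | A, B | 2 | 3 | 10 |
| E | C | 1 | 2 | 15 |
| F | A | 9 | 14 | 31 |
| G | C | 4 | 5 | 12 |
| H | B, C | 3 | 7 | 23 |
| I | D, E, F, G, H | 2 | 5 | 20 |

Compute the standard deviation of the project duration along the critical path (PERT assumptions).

te_A = (1 + 4·2 + 3)/6 = 12/6 = 2; σ²_A = ((3−1)/6)² = 0.111
te_B = (1 + 4·3 + 17)/6 = 30/6 = 5; σ²_B = ((17−1)/6)² = 7.111
te_C = (1 + 4·2 + 3)/6 = 12/6 = 2; σ²_C = ((3−1)/6)² = 0.111
te_D = (2 + 4·3 + 10)/6 = 24/6 = 4; σ²_D = ((10−2)/6)² = 1.778
te_E = (1 + 4·2 + 15)/6 = 24/6 = 4; σ²_E = ((15−1)/6)² = 5.444
te_F = (9 + 4·14 + 31)/6 = 96/6 = 16; σ²_F = ((31−9)/6)² = 13.444
te_G = (4 + 4·5 + 12)/6 = 36/6 = 6; σ²_G = ((12−4)/6)² = 1.778
te_H = (3 + 4·7 + 23)/6 = 54/6 = 9; σ²_H = ((23−3)/6)² = 11.111
te_I = (2 + 4·5 + 20)/6 = 42/6 = 7; σ²_I = ((20−2)/6)² = 9.000

Forward pass:
ES_A = 0; EF_A = 2
ES_B = 0; EF_B = 5
ES_C = 0; EF_C = 2
ES_D = max(EF_A=2, EF_B=5) = 5; EF_D = 5+4 = 9
ES_E = 2; EF_E = 2+4 = 6
ES_F = 2; EF_F = 2+16 = 18
ES_G = 2; EF_G = 2+6 = 8
ES_H = max(EF_B=5, EF_C=2) = 5; EF_H = 5+9 = 14
ES_I = max(EF_D=9, EF_E=6, EF_F=18, EF_G=8, EF_H=14) = 18; EF_I = 18+7 = 25
Expected project duration μ = 25 days. Critical path: A → F → I.

Variance along critical path = 0.111 + 13.444 + 9.000 = 22.556
σ = √22.556 = 4.749 days

4.75 days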